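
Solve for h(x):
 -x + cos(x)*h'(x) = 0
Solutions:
 h(x) = C1 + Integral(x/cos(x), x)


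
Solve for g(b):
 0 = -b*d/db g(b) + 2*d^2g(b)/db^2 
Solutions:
 g(b) = C1 + C2*erfi(b/2)


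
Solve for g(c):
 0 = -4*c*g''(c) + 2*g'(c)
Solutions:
 g(c) = C1 + C2*c^(3/2)


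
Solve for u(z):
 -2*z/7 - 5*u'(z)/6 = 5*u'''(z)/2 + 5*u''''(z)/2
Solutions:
 u(z) = C1 + C2*exp(z*(-4 + 2*2^(1/3)/(3*sqrt(13) + 11)^(1/3) + 2^(2/3)*(3*sqrt(13) + 11)^(1/3))/12)*sin(2^(1/3)*sqrt(3)*z*(-2^(1/3)*(3*sqrt(13) + 11)^(1/3) + 2/(3*sqrt(13) + 11)^(1/3))/12) + C3*exp(z*(-4 + 2*2^(1/3)/(3*sqrt(13) + 11)^(1/3) + 2^(2/3)*(3*sqrt(13) + 11)^(1/3))/12)*cos(2^(1/3)*sqrt(3)*z*(-2^(1/3)*(3*sqrt(13) + 11)^(1/3) + 2/(3*sqrt(13) + 11)^(1/3))/12) + C4*exp(-z*(2*2^(1/3)/(3*sqrt(13) + 11)^(1/3) + 2 + 2^(2/3)*(3*sqrt(13) + 11)^(1/3))/6) - 6*z^2/35


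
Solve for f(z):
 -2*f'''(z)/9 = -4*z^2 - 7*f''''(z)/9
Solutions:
 f(z) = C1 + C2*z + C3*z^2 + C4*exp(2*z/7) + 3*z^5/10 + 21*z^4/4 + 147*z^3/2


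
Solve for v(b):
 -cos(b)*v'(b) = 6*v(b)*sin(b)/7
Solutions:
 v(b) = C1*cos(b)^(6/7)


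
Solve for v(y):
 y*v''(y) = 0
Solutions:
 v(y) = C1 + C2*y


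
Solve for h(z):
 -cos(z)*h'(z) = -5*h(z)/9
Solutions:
 h(z) = C1*(sin(z) + 1)^(5/18)/(sin(z) - 1)^(5/18)


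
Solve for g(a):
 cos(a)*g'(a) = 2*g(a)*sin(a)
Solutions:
 g(a) = C1/cos(a)^2


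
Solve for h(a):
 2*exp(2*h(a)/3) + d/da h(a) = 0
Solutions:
 h(a) = 3*log(-sqrt(-1/(C1 - 2*a))) - 3*log(2) + 3*log(6)/2
 h(a) = 3*log(-1/(C1 - 2*a))/2 - 3*log(2) + 3*log(6)/2


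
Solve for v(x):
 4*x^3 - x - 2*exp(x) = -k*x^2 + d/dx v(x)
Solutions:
 v(x) = C1 + k*x^3/3 + x^4 - x^2/2 - 2*exp(x)


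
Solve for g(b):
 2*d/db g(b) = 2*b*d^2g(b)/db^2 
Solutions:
 g(b) = C1 + C2*b^2


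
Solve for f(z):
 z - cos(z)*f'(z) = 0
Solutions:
 f(z) = C1 + Integral(z/cos(z), z)


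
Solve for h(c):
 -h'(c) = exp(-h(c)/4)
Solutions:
 h(c) = 4*log(C1 - c/4)


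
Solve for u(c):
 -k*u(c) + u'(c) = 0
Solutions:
 u(c) = C1*exp(c*k)


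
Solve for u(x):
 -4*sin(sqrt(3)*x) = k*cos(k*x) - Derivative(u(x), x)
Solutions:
 u(x) = C1 + sin(k*x) - 4*sqrt(3)*cos(sqrt(3)*x)/3


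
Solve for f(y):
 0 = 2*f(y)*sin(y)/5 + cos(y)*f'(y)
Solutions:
 f(y) = C1*cos(y)^(2/5)


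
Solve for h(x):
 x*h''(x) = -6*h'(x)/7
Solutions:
 h(x) = C1 + C2*x^(1/7)


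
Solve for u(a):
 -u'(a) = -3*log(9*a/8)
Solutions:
 u(a) = C1 + 3*a*log(a) - 3*a + a*log(729/512)


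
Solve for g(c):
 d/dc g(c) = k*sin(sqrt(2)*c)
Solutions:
 g(c) = C1 - sqrt(2)*k*cos(sqrt(2)*c)/2


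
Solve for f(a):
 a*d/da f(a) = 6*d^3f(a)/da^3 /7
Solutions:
 f(a) = C1 + Integral(C2*airyai(6^(2/3)*7^(1/3)*a/6) + C3*airybi(6^(2/3)*7^(1/3)*a/6), a)


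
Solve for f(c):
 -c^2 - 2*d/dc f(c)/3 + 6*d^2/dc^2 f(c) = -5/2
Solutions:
 f(c) = C1 + C2*exp(c/9) - c^3/2 - 27*c^2/2 - 957*c/4


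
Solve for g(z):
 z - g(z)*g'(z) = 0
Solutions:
 g(z) = -sqrt(C1 + z^2)
 g(z) = sqrt(C1 + z^2)


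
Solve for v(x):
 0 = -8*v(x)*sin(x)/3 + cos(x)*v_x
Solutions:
 v(x) = C1/cos(x)^(8/3)


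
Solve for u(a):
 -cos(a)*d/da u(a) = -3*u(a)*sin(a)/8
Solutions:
 u(a) = C1/cos(a)^(3/8)


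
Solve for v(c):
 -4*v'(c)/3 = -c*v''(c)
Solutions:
 v(c) = C1 + C2*c^(7/3)


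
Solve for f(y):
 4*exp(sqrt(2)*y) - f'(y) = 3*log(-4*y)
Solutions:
 f(y) = C1 - 3*y*log(-y) + 3*y*(1 - 2*log(2)) + 2*sqrt(2)*exp(sqrt(2)*y)


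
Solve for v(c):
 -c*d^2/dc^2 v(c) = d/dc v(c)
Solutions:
 v(c) = C1 + C2*log(c)


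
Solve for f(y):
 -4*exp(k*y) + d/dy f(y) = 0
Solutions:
 f(y) = C1 + 4*exp(k*y)/k


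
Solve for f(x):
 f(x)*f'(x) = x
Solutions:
 f(x) = -sqrt(C1 + x^2)
 f(x) = sqrt(C1 + x^2)


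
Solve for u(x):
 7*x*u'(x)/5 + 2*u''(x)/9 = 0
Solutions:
 u(x) = C1 + C2*erf(3*sqrt(35)*x/10)


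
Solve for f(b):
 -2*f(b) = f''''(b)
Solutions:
 f(b) = (C1*sin(2^(3/4)*b/2) + C2*cos(2^(3/4)*b/2))*exp(-2^(3/4)*b/2) + (C3*sin(2^(3/4)*b/2) + C4*cos(2^(3/4)*b/2))*exp(2^(3/4)*b/2)


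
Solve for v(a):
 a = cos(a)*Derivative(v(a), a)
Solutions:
 v(a) = C1 + Integral(a/cos(a), a)


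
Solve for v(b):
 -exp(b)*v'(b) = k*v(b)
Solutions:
 v(b) = C1*exp(k*exp(-b))


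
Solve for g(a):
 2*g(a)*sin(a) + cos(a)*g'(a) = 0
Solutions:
 g(a) = C1*cos(a)^2


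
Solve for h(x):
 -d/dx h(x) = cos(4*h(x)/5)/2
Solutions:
 x/2 - 5*log(sin(4*h(x)/5) - 1)/8 + 5*log(sin(4*h(x)/5) + 1)/8 = C1


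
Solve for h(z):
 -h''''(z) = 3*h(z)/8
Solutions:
 h(z) = (C1*sin(2^(3/4)*3^(1/4)*z/4) + C2*cos(2^(3/4)*3^(1/4)*z/4))*exp(-2^(3/4)*3^(1/4)*z/4) + (C3*sin(2^(3/4)*3^(1/4)*z/4) + C4*cos(2^(3/4)*3^(1/4)*z/4))*exp(2^(3/4)*3^(1/4)*z/4)


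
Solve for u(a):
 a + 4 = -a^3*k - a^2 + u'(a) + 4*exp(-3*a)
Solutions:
 u(a) = C1 + a^4*k/4 + a^3/3 + a^2/2 + 4*a + 4*exp(-3*a)/3


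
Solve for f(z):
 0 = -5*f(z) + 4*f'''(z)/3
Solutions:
 f(z) = C3*exp(30^(1/3)*z/2) + (C1*sin(10^(1/3)*3^(5/6)*z/4) + C2*cos(10^(1/3)*3^(5/6)*z/4))*exp(-30^(1/3)*z/4)


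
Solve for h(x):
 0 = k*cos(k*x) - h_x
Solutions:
 h(x) = C1 + sin(k*x)


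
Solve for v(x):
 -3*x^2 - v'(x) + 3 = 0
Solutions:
 v(x) = C1 - x^3 + 3*x


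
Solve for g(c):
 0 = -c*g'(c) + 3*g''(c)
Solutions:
 g(c) = C1 + C2*erfi(sqrt(6)*c/6)


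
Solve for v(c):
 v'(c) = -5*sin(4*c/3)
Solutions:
 v(c) = C1 + 15*cos(4*c/3)/4


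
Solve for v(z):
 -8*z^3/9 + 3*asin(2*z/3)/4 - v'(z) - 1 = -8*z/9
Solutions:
 v(z) = C1 - 2*z^4/9 + 4*z^2/9 + 3*z*asin(2*z/3)/4 - z + 3*sqrt(9 - 4*z^2)/8


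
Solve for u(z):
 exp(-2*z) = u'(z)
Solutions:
 u(z) = C1 - exp(-2*z)/2


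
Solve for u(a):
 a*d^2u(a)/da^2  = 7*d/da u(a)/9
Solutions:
 u(a) = C1 + C2*a^(16/9)


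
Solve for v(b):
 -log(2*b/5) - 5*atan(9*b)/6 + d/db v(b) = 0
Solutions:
 v(b) = C1 + b*log(b) + 5*b*atan(9*b)/6 - b*log(5) - b + b*log(2) - 5*log(81*b^2 + 1)/108


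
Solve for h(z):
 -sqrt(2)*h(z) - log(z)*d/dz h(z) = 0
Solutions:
 h(z) = C1*exp(-sqrt(2)*li(z))


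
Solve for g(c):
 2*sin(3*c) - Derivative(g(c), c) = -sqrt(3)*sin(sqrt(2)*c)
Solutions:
 g(c) = C1 - 2*cos(3*c)/3 - sqrt(6)*cos(sqrt(2)*c)/2


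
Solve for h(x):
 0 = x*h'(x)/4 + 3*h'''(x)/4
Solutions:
 h(x) = C1 + Integral(C2*airyai(-3^(2/3)*x/3) + C3*airybi(-3^(2/3)*x/3), x)


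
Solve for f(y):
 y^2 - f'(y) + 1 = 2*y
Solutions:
 f(y) = C1 + y^3/3 - y^2 + y


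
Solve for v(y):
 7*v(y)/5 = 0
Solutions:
 v(y) = 0


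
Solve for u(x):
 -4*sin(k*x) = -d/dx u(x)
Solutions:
 u(x) = C1 - 4*cos(k*x)/k


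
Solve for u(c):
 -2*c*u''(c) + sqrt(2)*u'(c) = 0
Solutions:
 u(c) = C1 + C2*c^(sqrt(2)/2 + 1)


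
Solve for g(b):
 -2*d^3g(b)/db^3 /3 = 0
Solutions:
 g(b) = C1 + C2*b + C3*b^2


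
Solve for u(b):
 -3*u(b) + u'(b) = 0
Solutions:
 u(b) = C1*exp(3*b)


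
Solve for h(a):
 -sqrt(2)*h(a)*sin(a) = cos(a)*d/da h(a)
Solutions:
 h(a) = C1*cos(a)^(sqrt(2))


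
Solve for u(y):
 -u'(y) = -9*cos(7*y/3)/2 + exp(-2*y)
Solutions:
 u(y) = C1 + 27*sin(7*y/3)/14 + exp(-2*y)/2


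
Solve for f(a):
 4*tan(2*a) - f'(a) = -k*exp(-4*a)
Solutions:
 f(a) = C1 - k*exp(-4*a)/4 + log(tan(2*a)^2 + 1)


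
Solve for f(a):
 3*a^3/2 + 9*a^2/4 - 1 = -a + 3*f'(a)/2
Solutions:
 f(a) = C1 + a^4/4 + a^3/2 + a^2/3 - 2*a/3


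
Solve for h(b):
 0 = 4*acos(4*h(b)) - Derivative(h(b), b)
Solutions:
 Integral(1/acos(4*_y), (_y, h(b))) = C1 + 4*b


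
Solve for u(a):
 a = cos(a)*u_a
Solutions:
 u(a) = C1 + Integral(a/cos(a), a)


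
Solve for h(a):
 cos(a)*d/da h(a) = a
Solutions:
 h(a) = C1 + Integral(a/cos(a), a)


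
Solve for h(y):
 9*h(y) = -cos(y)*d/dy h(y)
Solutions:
 h(y) = C1*sqrt(sin(y) - 1)*(sin(y)^4 - 4*sin(y)^3 + 6*sin(y)^2 - 4*sin(y) + 1)/(sqrt(sin(y) + 1)*(sin(y)^4 + 4*sin(y)^3 + 6*sin(y)^2 + 4*sin(y) + 1))


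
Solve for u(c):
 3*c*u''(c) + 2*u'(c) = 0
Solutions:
 u(c) = C1 + C2*c^(1/3)


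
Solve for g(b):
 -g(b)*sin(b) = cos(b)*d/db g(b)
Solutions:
 g(b) = C1*cos(b)


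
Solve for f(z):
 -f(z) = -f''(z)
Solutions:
 f(z) = C1*exp(-z) + C2*exp(z)


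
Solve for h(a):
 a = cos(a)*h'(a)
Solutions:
 h(a) = C1 + Integral(a/cos(a), a)


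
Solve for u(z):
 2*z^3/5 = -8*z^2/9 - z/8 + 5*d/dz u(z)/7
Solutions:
 u(z) = C1 + 7*z^4/50 + 56*z^3/135 + 7*z^2/80


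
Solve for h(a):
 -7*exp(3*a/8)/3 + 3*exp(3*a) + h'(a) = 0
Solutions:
 h(a) = C1 + 56*exp(3*a/8)/9 - exp(3*a)


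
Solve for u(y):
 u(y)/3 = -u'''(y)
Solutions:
 u(y) = C3*exp(-3^(2/3)*y/3) + (C1*sin(3^(1/6)*y/2) + C2*cos(3^(1/6)*y/2))*exp(3^(2/3)*y/6)


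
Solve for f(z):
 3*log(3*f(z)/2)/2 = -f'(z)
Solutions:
 -2*Integral(1/(-log(_y) - log(3) + log(2)), (_y, f(z)))/3 = C1 - z


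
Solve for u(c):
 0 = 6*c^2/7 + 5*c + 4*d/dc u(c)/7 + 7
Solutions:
 u(c) = C1 - c^3/2 - 35*c^2/8 - 49*c/4


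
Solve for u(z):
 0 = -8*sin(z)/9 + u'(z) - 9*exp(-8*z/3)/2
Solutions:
 u(z) = C1 - 8*cos(z)/9 - 27*exp(-8*z/3)/16


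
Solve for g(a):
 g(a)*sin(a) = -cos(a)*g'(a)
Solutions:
 g(a) = C1*cos(a)


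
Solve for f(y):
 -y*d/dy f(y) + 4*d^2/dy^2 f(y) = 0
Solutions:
 f(y) = C1 + C2*erfi(sqrt(2)*y/4)


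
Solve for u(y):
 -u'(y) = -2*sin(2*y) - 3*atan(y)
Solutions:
 u(y) = C1 + 3*y*atan(y) - 3*log(y^2 + 1)/2 - cos(2*y)


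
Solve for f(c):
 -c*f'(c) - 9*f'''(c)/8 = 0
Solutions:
 f(c) = C1 + Integral(C2*airyai(-2*3^(1/3)*c/3) + C3*airybi(-2*3^(1/3)*c/3), c)


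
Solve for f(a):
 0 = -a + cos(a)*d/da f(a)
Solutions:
 f(a) = C1 + Integral(a/cos(a), a)


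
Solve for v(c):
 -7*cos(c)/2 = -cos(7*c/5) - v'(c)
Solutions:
 v(c) = C1 + 7*sin(c)/2 - 5*sin(7*c/5)/7


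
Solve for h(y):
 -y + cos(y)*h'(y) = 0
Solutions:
 h(y) = C1 + Integral(y/cos(y), y)


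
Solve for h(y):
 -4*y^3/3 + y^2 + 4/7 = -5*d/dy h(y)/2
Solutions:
 h(y) = C1 + 2*y^4/15 - 2*y^3/15 - 8*y/35


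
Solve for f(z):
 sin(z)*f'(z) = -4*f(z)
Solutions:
 f(z) = C1*(cos(z)^2 + 2*cos(z) + 1)/(cos(z)^2 - 2*cos(z) + 1)


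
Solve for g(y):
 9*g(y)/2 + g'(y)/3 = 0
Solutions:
 g(y) = C1*exp(-27*y/2)


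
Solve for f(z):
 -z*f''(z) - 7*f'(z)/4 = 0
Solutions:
 f(z) = C1 + C2/z^(3/4)


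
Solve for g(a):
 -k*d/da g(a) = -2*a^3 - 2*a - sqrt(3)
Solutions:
 g(a) = C1 + a^4/(2*k) + a^2/k + sqrt(3)*a/k


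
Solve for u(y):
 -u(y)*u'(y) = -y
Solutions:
 u(y) = -sqrt(C1 + y^2)
 u(y) = sqrt(C1 + y^2)


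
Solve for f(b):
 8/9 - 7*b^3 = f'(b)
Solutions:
 f(b) = C1 - 7*b^4/4 + 8*b/9


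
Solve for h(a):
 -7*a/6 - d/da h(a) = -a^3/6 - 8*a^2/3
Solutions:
 h(a) = C1 + a^4/24 + 8*a^3/9 - 7*a^2/12


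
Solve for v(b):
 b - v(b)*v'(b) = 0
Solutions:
 v(b) = -sqrt(C1 + b^2)
 v(b) = sqrt(C1 + b^2)


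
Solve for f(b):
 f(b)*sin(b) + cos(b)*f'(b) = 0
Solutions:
 f(b) = C1*cos(b)


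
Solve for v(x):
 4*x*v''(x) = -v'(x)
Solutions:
 v(x) = C1 + C2*x^(3/4)


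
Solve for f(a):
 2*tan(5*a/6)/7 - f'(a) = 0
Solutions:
 f(a) = C1 - 12*log(cos(5*a/6))/35


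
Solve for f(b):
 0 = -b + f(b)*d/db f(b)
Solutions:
 f(b) = -sqrt(C1 + b^2)
 f(b) = sqrt(C1 + b^2)


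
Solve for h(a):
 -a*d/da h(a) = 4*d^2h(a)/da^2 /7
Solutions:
 h(a) = C1 + C2*erf(sqrt(14)*a/4)


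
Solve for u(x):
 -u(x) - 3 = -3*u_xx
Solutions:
 u(x) = C1*exp(-sqrt(3)*x/3) + C2*exp(sqrt(3)*x/3) - 3


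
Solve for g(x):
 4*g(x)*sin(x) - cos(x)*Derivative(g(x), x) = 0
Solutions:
 g(x) = C1/cos(x)^4


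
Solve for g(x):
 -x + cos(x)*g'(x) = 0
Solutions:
 g(x) = C1 + Integral(x/cos(x), x)


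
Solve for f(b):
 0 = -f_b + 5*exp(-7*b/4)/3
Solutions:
 f(b) = C1 - 20*exp(-7*b/4)/21


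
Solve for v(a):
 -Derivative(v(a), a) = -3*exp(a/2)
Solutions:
 v(a) = C1 + 6*exp(a/2)


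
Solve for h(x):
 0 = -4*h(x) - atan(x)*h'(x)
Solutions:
 h(x) = C1*exp(-4*Integral(1/atan(x), x))


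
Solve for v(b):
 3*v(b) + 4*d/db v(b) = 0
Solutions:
 v(b) = C1*exp(-3*b/4)


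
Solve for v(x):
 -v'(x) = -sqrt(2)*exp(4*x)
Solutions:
 v(x) = C1 + sqrt(2)*exp(4*x)/4


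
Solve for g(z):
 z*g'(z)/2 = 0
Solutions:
 g(z) = C1


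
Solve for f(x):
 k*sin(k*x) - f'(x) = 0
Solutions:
 f(x) = C1 - cos(k*x)


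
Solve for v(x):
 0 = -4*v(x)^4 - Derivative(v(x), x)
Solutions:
 v(x) = (-3^(2/3) - 3*3^(1/6)*I)*(1/(C1 + 4*x))^(1/3)/6
 v(x) = (-3^(2/3) + 3*3^(1/6)*I)*(1/(C1 + 4*x))^(1/3)/6
 v(x) = (1/(C1 + 12*x))^(1/3)


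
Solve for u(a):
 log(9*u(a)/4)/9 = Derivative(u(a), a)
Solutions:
 9*Integral(1/(-log(_y) - 2*log(3) + 2*log(2)), (_y, u(a))) = C1 - a


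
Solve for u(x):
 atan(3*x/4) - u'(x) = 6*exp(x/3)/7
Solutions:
 u(x) = C1 + x*atan(3*x/4) - 18*exp(x/3)/7 - 2*log(9*x^2 + 16)/3


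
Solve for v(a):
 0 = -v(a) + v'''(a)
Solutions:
 v(a) = C3*exp(a) + (C1*sin(sqrt(3)*a/2) + C2*cos(sqrt(3)*a/2))*exp(-a/2)


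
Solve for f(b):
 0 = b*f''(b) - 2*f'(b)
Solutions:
 f(b) = C1 + C2*b^3


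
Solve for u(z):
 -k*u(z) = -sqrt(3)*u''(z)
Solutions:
 u(z) = C1*exp(-3^(3/4)*sqrt(k)*z/3) + C2*exp(3^(3/4)*sqrt(k)*z/3)


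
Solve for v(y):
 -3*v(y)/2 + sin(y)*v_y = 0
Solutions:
 v(y) = C1*(cos(y) - 1)^(3/4)/(cos(y) + 1)^(3/4)


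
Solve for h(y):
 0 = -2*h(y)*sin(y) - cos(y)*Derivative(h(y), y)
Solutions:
 h(y) = C1*cos(y)^2


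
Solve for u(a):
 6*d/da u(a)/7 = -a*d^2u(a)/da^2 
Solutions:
 u(a) = C1 + C2*a^(1/7)


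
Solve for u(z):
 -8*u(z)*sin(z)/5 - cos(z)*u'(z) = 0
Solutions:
 u(z) = C1*cos(z)^(8/5)


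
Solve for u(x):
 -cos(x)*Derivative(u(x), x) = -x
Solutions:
 u(x) = C1 + Integral(x/cos(x), x)


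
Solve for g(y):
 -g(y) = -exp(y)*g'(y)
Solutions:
 g(y) = C1*exp(-exp(-y))


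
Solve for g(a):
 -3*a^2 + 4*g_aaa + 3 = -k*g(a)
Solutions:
 g(a) = C1*exp(2^(1/3)*a*(-k)^(1/3)/2) + C2*exp(2^(1/3)*a*(-k)^(1/3)*(-1 + sqrt(3)*I)/4) + C3*exp(-2^(1/3)*a*(-k)^(1/3)*(1 + sqrt(3)*I)/4) + 3*a^2/k - 3/k


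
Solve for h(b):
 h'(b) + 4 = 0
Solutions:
 h(b) = C1 - 4*b


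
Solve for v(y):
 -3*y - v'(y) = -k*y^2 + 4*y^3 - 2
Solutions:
 v(y) = C1 + k*y^3/3 - y^4 - 3*y^2/2 + 2*y


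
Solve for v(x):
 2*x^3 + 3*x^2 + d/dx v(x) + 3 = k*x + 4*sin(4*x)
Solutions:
 v(x) = C1 + k*x^2/2 - x^4/2 - x^3 - 3*x - cos(4*x)


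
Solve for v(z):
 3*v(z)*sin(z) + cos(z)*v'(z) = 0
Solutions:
 v(z) = C1*cos(z)^3


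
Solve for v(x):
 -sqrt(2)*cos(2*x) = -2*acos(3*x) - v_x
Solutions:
 v(x) = C1 - 2*x*acos(3*x) + 2*sqrt(1 - 9*x^2)/3 + sqrt(2)*sin(2*x)/2


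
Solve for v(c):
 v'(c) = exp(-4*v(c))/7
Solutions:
 v(c) = log(-I*(C1 + 4*c/7)^(1/4))
 v(c) = log(I*(C1 + 4*c/7)^(1/4))
 v(c) = log(-(C1 + 4*c/7)^(1/4))
 v(c) = log(C1 + 4*c/7)/4


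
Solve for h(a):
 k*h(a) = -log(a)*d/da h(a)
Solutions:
 h(a) = C1*exp(-k*li(a))


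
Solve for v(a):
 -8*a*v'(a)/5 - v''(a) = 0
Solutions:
 v(a) = C1 + C2*erf(2*sqrt(5)*a/5)


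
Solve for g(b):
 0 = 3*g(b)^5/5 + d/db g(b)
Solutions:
 g(b) = -5^(1/4)*(1/(C1 + 12*b))^(1/4)
 g(b) = 5^(1/4)*(1/(C1 + 12*b))^(1/4)
 g(b) = -5^(1/4)*I*(1/(C1 + 12*b))^(1/4)
 g(b) = 5^(1/4)*I*(1/(C1 + 12*b))^(1/4)


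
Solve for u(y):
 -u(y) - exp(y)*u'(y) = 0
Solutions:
 u(y) = C1*exp(exp(-y))


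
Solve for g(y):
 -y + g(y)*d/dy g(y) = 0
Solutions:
 g(y) = -sqrt(C1 + y^2)
 g(y) = sqrt(C1 + y^2)


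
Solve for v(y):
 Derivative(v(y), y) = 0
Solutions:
 v(y) = C1


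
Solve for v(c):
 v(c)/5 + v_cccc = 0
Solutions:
 v(c) = (C1*sin(sqrt(2)*5^(3/4)*c/10) + C2*cos(sqrt(2)*5^(3/4)*c/10))*exp(-sqrt(2)*5^(3/4)*c/10) + (C3*sin(sqrt(2)*5^(3/4)*c/10) + C4*cos(sqrt(2)*5^(3/4)*c/10))*exp(sqrt(2)*5^(3/4)*c/10)


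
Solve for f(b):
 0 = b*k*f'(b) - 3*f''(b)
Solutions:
 f(b) = Piecewise((-sqrt(6)*sqrt(pi)*C1*erf(sqrt(6)*b*sqrt(-k)/6)/(2*sqrt(-k)) - C2, (k > 0) | (k < 0)), (-C1*b - C2, True))


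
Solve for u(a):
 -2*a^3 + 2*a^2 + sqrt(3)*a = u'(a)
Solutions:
 u(a) = C1 - a^4/2 + 2*a^3/3 + sqrt(3)*a^2/2


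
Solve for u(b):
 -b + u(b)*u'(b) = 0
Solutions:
 u(b) = -sqrt(C1 + b^2)
 u(b) = sqrt(C1 + b^2)


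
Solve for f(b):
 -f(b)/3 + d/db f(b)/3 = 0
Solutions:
 f(b) = C1*exp(b)


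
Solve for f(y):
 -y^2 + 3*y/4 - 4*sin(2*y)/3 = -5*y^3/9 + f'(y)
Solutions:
 f(y) = C1 + 5*y^4/36 - y^3/3 + 3*y^2/8 + 2*cos(2*y)/3


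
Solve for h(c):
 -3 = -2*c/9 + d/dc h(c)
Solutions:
 h(c) = C1 + c^2/9 - 3*c


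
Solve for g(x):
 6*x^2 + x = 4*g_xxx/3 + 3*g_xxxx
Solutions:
 g(x) = C1 + C2*x + C3*x^2 + C4*exp(-4*x/9) + 3*x^5/40 - 13*x^4/16 + 117*x^3/16


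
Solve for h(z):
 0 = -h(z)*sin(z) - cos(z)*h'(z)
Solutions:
 h(z) = C1*cos(z)


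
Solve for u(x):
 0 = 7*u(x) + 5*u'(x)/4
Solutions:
 u(x) = C1*exp(-28*x/5)


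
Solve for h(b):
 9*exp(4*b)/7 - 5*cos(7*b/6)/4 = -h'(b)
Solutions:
 h(b) = C1 - 9*exp(4*b)/28 + 15*sin(7*b/6)/14


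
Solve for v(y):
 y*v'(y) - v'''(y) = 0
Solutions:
 v(y) = C1 + Integral(C2*airyai(y) + C3*airybi(y), y)


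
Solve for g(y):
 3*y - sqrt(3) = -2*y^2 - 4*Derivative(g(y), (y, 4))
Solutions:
 g(y) = C1 + C2*y + C3*y^2 + C4*y^3 - y^6/720 - y^5/160 + sqrt(3)*y^4/96


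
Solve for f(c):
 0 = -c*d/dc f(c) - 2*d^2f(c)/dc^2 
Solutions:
 f(c) = C1 + C2*erf(c/2)


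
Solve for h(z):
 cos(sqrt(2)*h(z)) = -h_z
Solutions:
 h(z) = sqrt(2)*(pi - asin((exp(2*sqrt(2)*C1) + exp(2*sqrt(2)*z))/(exp(2*sqrt(2)*C1) - exp(2*sqrt(2)*z))))/2
 h(z) = sqrt(2)*asin((exp(2*sqrt(2)*C1) + exp(2*sqrt(2)*z))/(exp(2*sqrt(2)*C1) - exp(2*sqrt(2)*z)))/2


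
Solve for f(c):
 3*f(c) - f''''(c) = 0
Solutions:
 f(c) = C1*exp(-3^(1/4)*c) + C2*exp(3^(1/4)*c) + C3*sin(3^(1/4)*c) + C4*cos(3^(1/4)*c)


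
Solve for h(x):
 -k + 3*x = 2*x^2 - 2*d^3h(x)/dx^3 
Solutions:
 h(x) = C1 + C2*x + C3*x^2 + k*x^3/12 + x^5/60 - x^4/16


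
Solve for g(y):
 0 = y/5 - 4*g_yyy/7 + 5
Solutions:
 g(y) = C1 + C2*y + C3*y^2 + 7*y^4/480 + 35*y^3/24


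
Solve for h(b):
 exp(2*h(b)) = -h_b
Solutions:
 h(b) = log(-sqrt(-1/(C1 - b))) - log(2)/2
 h(b) = log(-1/(C1 - b))/2 - log(2)/2


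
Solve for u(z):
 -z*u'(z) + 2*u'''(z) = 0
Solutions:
 u(z) = C1 + Integral(C2*airyai(2^(2/3)*z/2) + C3*airybi(2^(2/3)*z/2), z)


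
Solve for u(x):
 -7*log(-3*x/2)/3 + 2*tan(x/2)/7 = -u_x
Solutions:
 u(x) = C1 + 7*x*log(-x)/3 - 7*x/3 - 7*x*log(2)/3 + 7*x*log(3)/3 + 4*log(cos(x/2))/7


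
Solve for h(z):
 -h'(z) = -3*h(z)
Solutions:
 h(z) = C1*exp(3*z)


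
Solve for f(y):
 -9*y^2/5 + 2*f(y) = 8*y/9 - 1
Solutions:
 f(y) = 9*y^2/10 + 4*y/9 - 1/2


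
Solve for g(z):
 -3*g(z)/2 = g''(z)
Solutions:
 g(z) = C1*sin(sqrt(6)*z/2) + C2*cos(sqrt(6)*z/2)


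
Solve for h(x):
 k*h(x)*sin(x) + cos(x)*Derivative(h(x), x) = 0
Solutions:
 h(x) = C1*exp(k*log(cos(x)))


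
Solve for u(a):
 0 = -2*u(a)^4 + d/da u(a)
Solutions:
 u(a) = (-1/(C1 + 6*a))^(1/3)
 u(a) = (-1/(C1 + 2*a))^(1/3)*(-3^(2/3) - 3*3^(1/6)*I)/6
 u(a) = (-1/(C1 + 2*a))^(1/3)*(-3^(2/3) + 3*3^(1/6)*I)/6


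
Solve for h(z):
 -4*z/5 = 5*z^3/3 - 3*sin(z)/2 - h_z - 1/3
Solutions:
 h(z) = C1 + 5*z^4/12 + 2*z^2/5 - z/3 + 3*cos(z)/2


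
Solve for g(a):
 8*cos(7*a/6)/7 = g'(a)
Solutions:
 g(a) = C1 + 48*sin(7*a/6)/49


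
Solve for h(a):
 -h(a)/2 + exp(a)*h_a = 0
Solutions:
 h(a) = C1*exp(-exp(-a)/2)


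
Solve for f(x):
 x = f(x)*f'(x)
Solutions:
 f(x) = -sqrt(C1 + x^2)
 f(x) = sqrt(C1 + x^2)


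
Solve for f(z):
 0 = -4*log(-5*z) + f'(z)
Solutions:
 f(z) = C1 + 4*z*log(-z) + 4*z*(-1 + log(5))


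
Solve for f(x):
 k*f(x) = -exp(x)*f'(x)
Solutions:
 f(x) = C1*exp(k*exp(-x))


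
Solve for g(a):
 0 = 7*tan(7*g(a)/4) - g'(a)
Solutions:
 g(a) = -4*asin(C1*exp(49*a/4))/7 + 4*pi/7
 g(a) = 4*asin(C1*exp(49*a/4))/7


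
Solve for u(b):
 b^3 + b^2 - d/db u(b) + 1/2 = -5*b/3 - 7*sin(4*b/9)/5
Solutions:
 u(b) = C1 + b^4/4 + b^3/3 + 5*b^2/6 + b/2 - 63*cos(4*b/9)/20


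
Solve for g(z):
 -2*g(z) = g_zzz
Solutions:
 g(z) = C3*exp(-2^(1/3)*z) + (C1*sin(2^(1/3)*sqrt(3)*z/2) + C2*cos(2^(1/3)*sqrt(3)*z/2))*exp(2^(1/3)*z/2)


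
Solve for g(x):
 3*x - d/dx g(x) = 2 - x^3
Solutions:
 g(x) = C1 + x^4/4 + 3*x^2/2 - 2*x


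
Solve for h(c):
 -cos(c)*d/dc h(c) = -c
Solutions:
 h(c) = C1 + Integral(c/cos(c), c)


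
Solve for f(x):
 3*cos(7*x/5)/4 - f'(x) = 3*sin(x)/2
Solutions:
 f(x) = C1 + 15*sin(7*x/5)/28 + 3*cos(x)/2


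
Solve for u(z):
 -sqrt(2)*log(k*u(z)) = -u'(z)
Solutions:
 li(k*u(z))/k = C1 + sqrt(2)*z


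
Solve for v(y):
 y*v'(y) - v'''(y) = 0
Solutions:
 v(y) = C1 + Integral(C2*airyai(y) + C3*airybi(y), y)


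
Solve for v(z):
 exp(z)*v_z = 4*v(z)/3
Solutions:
 v(z) = C1*exp(-4*exp(-z)/3)


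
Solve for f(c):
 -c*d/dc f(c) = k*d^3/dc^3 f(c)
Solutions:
 f(c) = C1 + Integral(C2*airyai(c*(-1/k)^(1/3)) + C3*airybi(c*(-1/k)^(1/3)), c)


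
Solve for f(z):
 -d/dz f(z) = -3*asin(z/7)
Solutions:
 f(z) = C1 + 3*z*asin(z/7) + 3*sqrt(49 - z^2)


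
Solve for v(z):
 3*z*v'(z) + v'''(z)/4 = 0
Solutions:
 v(z) = C1 + Integral(C2*airyai(-12^(1/3)*z) + C3*airybi(-12^(1/3)*z), z)


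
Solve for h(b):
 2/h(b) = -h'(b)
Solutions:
 h(b) = -sqrt(C1 - 4*b)
 h(b) = sqrt(C1 - 4*b)


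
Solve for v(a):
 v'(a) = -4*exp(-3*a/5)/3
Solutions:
 v(a) = C1 + 20*exp(-3*a/5)/9


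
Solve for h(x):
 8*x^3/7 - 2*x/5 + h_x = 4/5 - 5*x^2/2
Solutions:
 h(x) = C1 - 2*x^4/7 - 5*x^3/6 + x^2/5 + 4*x/5


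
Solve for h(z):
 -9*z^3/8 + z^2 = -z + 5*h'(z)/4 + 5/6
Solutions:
 h(z) = C1 - 9*z^4/40 + 4*z^3/15 + 2*z^2/5 - 2*z/3


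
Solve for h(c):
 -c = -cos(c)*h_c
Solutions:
 h(c) = C1 + Integral(c/cos(c), c)


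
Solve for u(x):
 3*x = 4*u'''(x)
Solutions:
 u(x) = C1 + C2*x + C3*x^2 + x^4/32


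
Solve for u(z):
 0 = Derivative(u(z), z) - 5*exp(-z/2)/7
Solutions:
 u(z) = C1 - 10*exp(-z/2)/7


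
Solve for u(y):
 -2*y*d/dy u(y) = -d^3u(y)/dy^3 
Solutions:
 u(y) = C1 + Integral(C2*airyai(2^(1/3)*y) + C3*airybi(2^(1/3)*y), y)


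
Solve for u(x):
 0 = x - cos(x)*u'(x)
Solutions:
 u(x) = C1 + Integral(x/cos(x), x)


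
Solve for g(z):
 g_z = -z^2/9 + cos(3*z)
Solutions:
 g(z) = C1 - z^3/27 + sin(3*z)/3


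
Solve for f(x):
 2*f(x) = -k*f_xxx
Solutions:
 f(x) = C1*exp(2^(1/3)*x*(-1/k)^(1/3)) + C2*exp(2^(1/3)*x*(-1/k)^(1/3)*(-1 + sqrt(3)*I)/2) + C3*exp(-2^(1/3)*x*(-1/k)^(1/3)*(1 + sqrt(3)*I)/2)


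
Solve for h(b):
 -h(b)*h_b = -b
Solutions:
 h(b) = -sqrt(C1 + b^2)
 h(b) = sqrt(C1 + b^2)


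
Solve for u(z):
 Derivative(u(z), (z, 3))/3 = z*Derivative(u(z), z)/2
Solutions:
 u(z) = C1 + Integral(C2*airyai(2^(2/3)*3^(1/3)*z/2) + C3*airybi(2^(2/3)*3^(1/3)*z/2), z)


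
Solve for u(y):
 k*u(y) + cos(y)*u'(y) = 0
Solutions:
 u(y) = C1*exp(k*(log(sin(y) - 1) - log(sin(y) + 1))/2)


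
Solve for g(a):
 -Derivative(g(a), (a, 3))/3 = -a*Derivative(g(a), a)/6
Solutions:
 g(a) = C1 + Integral(C2*airyai(2^(2/3)*a/2) + C3*airybi(2^(2/3)*a/2), a)


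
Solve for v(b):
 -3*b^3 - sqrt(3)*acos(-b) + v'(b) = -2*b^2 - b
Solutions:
 v(b) = C1 + 3*b^4/4 - 2*b^3/3 - b^2/2 + sqrt(3)*(b*acos(-b) + sqrt(1 - b^2))


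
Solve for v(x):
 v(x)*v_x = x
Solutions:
 v(x) = -sqrt(C1 + x^2)
 v(x) = sqrt(C1 + x^2)


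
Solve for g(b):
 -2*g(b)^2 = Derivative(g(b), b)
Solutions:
 g(b) = 1/(C1 + 2*b)


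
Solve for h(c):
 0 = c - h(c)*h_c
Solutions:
 h(c) = -sqrt(C1 + c^2)
 h(c) = sqrt(C1 + c^2)


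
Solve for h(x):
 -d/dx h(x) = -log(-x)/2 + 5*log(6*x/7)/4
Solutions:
 h(x) = C1 - 3*x*log(x)/4 + x*(-5*log(6) + 3 + 5*log(7) + 2*I*pi)/4


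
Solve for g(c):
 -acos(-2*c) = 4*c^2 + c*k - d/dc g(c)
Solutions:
 g(c) = C1 + 4*c^3/3 + c^2*k/2 + c*acos(-2*c) + sqrt(1 - 4*c^2)/2


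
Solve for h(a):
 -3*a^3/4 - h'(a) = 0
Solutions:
 h(a) = C1 - 3*a^4/16


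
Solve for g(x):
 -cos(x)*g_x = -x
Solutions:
 g(x) = C1 + Integral(x/cos(x), x)


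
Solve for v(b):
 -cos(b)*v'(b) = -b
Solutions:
 v(b) = C1 + Integral(b/cos(b), b)


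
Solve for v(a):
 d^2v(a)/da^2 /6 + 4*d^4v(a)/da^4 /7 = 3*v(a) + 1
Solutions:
 v(a) = C1*exp(-sqrt(3)*a*sqrt(-7 + sqrt(12145))/12) + C2*exp(sqrt(3)*a*sqrt(-7 + sqrt(12145))/12) + C3*sin(sqrt(3)*a*sqrt(7 + sqrt(12145))/12) + C4*cos(sqrt(3)*a*sqrt(7 + sqrt(12145))/12) - 1/3


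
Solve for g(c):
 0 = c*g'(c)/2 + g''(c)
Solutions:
 g(c) = C1 + C2*erf(c/2)


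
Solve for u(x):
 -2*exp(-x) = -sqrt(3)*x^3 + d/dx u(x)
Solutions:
 u(x) = C1 + sqrt(3)*x^4/4 + 2*exp(-x)


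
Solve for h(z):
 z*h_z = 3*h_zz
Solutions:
 h(z) = C1 + C2*erfi(sqrt(6)*z/6)


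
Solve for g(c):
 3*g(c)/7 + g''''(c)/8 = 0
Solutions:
 g(c) = (C1*sin(6^(1/4)*7^(3/4)*c/7) + C2*cos(6^(1/4)*7^(3/4)*c/7))*exp(-6^(1/4)*7^(3/4)*c/7) + (C3*sin(6^(1/4)*7^(3/4)*c/7) + C4*cos(6^(1/4)*7^(3/4)*c/7))*exp(6^(1/4)*7^(3/4)*c/7)


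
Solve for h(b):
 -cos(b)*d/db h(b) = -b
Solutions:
 h(b) = C1 + Integral(b/cos(b), b)


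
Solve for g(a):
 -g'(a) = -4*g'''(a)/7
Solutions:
 g(a) = C1 + C2*exp(-sqrt(7)*a/2) + C3*exp(sqrt(7)*a/2)


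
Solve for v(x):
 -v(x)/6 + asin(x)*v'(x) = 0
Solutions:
 v(x) = C1*exp(Integral(1/asin(x), x)/6)


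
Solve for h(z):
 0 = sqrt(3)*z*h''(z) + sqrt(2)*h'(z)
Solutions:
 h(z) = C1 + C2*z^(1 - sqrt(6)/3)


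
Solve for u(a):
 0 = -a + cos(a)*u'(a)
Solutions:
 u(a) = C1 + Integral(a/cos(a), a)


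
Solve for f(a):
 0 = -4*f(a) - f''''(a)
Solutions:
 f(a) = (C1*sin(a) + C2*cos(a))*exp(-a) + (C3*sin(a) + C4*cos(a))*exp(a)


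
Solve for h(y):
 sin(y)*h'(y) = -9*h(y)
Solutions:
 h(y) = C1*sqrt(cos(y) + 1)*(cos(y)^4 + 4*cos(y)^3 + 6*cos(y)^2 + 4*cos(y) + 1)/(sqrt(cos(y) - 1)*(cos(y)^4 - 4*cos(y)^3 + 6*cos(y)^2 - 4*cos(y) + 1))


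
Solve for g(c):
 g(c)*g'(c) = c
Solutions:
 g(c) = -sqrt(C1 + c^2)
 g(c) = sqrt(C1 + c^2)


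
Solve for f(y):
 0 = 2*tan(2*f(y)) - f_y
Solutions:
 f(y) = -asin(C1*exp(4*y))/2 + pi/2
 f(y) = asin(C1*exp(4*y))/2


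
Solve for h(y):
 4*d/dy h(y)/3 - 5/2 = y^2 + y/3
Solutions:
 h(y) = C1 + y^3/4 + y^2/8 + 15*y/8


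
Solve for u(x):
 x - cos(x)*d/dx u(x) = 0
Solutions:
 u(x) = C1 + Integral(x/cos(x), x)


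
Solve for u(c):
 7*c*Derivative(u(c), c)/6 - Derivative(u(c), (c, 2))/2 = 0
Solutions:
 u(c) = C1 + C2*erfi(sqrt(42)*c/6)


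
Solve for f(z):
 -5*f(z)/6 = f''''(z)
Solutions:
 f(z) = (C1*sin(10^(1/4)*3^(3/4)*z/6) + C2*cos(10^(1/4)*3^(3/4)*z/6))*exp(-10^(1/4)*3^(3/4)*z/6) + (C3*sin(10^(1/4)*3^(3/4)*z/6) + C4*cos(10^(1/4)*3^(3/4)*z/6))*exp(10^(1/4)*3^(3/4)*z/6)


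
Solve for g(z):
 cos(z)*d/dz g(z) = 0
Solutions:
 g(z) = C1


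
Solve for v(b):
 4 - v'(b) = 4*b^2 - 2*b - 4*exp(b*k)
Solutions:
 v(b) = C1 - 4*b^3/3 + b^2 + 4*b + 4*exp(b*k)/k


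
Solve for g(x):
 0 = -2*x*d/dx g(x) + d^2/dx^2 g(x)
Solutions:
 g(x) = C1 + C2*erfi(x)


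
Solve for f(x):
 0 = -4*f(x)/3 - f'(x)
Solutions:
 f(x) = C1*exp(-4*x/3)


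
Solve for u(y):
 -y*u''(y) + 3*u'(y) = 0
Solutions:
 u(y) = C1 + C2*y^4


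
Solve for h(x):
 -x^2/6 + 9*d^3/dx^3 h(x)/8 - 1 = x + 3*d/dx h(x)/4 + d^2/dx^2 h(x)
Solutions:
 h(x) = C1 + C2*exp(x*(4 - sqrt(70))/9) + C3*exp(x*(4 + sqrt(70))/9) - 2*x^3/27 - 10*x^2/27 - 82*x/81


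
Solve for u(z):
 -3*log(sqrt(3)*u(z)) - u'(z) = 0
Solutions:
 2*Integral(1/(2*log(_y) + log(3)), (_y, u(z)))/3 = C1 - z


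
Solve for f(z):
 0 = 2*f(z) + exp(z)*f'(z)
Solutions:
 f(z) = C1*exp(2*exp(-z))


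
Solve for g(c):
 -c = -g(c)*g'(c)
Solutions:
 g(c) = -sqrt(C1 + c^2)
 g(c) = sqrt(C1 + c^2)


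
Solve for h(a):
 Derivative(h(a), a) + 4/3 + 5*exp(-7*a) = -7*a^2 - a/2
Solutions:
 h(a) = C1 - 7*a^3/3 - a^2/4 - 4*a/3 + 5*exp(-7*a)/7


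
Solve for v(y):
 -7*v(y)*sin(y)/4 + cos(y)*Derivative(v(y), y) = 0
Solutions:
 v(y) = C1/cos(y)^(7/4)


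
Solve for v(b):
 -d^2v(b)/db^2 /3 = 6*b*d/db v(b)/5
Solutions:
 v(b) = C1 + C2*erf(3*sqrt(5)*b/5)


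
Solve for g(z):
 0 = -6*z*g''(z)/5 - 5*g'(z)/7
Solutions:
 g(z) = C1 + C2*z^(17/42)


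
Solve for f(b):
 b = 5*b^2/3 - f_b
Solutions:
 f(b) = C1 + 5*b^3/9 - b^2/2


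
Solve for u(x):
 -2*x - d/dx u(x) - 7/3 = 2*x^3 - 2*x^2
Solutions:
 u(x) = C1 - x^4/2 + 2*x^3/3 - x^2 - 7*x/3


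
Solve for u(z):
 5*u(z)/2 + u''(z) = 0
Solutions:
 u(z) = C1*sin(sqrt(10)*z/2) + C2*cos(sqrt(10)*z/2)


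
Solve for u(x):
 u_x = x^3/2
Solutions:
 u(x) = C1 + x^4/8


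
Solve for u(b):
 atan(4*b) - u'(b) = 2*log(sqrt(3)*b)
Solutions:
 u(b) = C1 - 2*b*log(b) + b*atan(4*b) - b*log(3) + 2*b - log(16*b^2 + 1)/8


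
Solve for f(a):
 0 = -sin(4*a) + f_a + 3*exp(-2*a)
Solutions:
 f(a) = C1 - cos(4*a)/4 + 3*exp(-2*a)/2


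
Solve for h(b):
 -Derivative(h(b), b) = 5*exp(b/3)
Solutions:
 h(b) = C1 - 15*exp(b/3)


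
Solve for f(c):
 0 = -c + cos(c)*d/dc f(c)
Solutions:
 f(c) = C1 + Integral(c/cos(c), c)


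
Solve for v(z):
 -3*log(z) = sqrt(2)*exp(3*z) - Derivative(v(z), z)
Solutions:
 v(z) = C1 + 3*z*log(z) - 3*z + sqrt(2)*exp(3*z)/3


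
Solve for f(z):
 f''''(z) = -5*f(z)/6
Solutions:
 f(z) = (C1*sin(10^(1/4)*3^(3/4)*z/6) + C2*cos(10^(1/4)*3^(3/4)*z/6))*exp(-10^(1/4)*3^(3/4)*z/6) + (C3*sin(10^(1/4)*3^(3/4)*z/6) + C4*cos(10^(1/4)*3^(3/4)*z/6))*exp(10^(1/4)*3^(3/4)*z/6)


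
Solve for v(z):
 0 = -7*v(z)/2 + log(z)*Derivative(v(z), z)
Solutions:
 v(z) = C1*exp(7*li(z)/2)


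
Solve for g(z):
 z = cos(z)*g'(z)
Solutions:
 g(z) = C1 + Integral(z/cos(z), z)


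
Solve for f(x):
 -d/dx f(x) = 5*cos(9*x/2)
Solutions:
 f(x) = C1 - 10*sin(9*x/2)/9


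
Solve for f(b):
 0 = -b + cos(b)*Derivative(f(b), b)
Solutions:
 f(b) = C1 + Integral(b/cos(b), b)


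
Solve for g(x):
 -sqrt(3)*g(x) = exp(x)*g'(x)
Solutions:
 g(x) = C1*exp(sqrt(3)*exp(-x))


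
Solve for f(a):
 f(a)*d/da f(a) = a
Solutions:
 f(a) = -sqrt(C1 + a^2)
 f(a) = sqrt(C1 + a^2)


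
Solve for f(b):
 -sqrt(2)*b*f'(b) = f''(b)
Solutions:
 f(b) = C1 + C2*erf(2^(3/4)*b/2)


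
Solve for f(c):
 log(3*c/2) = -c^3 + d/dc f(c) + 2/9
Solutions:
 f(c) = C1 + c^4/4 + c*log(c) - 11*c/9 + c*log(3/2)


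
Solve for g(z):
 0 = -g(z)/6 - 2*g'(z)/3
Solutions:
 g(z) = C1*exp(-z/4)


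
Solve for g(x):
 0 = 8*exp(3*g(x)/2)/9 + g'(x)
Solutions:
 g(x) = 2*log(1/(C1 + 8*x))/3 + 2*log(6)/3
 g(x) = 2*log((-6^(1/3) - 2^(1/3)*3^(5/6)*I)*(1/(C1 + 8*x))^(1/3)/2)
 g(x) = 2*log((-6^(1/3) + 2^(1/3)*3^(5/6)*I)*(1/(C1 + 8*x))^(1/3)/2)


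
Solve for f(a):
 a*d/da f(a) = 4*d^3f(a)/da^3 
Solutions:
 f(a) = C1 + Integral(C2*airyai(2^(1/3)*a/2) + C3*airybi(2^(1/3)*a/2), a)


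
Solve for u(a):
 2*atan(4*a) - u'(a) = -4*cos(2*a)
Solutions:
 u(a) = C1 + 2*a*atan(4*a) - log(16*a^2 + 1)/4 + 2*sin(2*a)


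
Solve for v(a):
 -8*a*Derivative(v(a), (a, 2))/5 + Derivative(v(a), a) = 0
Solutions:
 v(a) = C1 + C2*a^(13/8)


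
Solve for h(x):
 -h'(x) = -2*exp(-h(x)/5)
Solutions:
 h(x) = 5*log(C1 + 2*x/5)


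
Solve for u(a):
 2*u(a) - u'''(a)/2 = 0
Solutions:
 u(a) = C3*exp(2^(2/3)*a) + (C1*sin(2^(2/3)*sqrt(3)*a/2) + C2*cos(2^(2/3)*sqrt(3)*a/2))*exp(-2^(2/3)*a/2)


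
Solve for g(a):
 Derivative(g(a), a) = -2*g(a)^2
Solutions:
 g(a) = 1/(C1 + 2*a)


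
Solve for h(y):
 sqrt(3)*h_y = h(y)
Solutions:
 h(y) = C1*exp(sqrt(3)*y/3)


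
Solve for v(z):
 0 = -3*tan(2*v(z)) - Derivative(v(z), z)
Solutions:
 v(z) = -asin(C1*exp(-6*z))/2 + pi/2
 v(z) = asin(C1*exp(-6*z))/2


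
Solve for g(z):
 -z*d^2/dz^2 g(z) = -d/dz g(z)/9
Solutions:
 g(z) = C1 + C2*z^(10/9)


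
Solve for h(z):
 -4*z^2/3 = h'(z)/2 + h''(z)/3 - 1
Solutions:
 h(z) = C1 + C2*exp(-3*z/2) - 8*z^3/9 + 16*z^2/9 - 10*z/27


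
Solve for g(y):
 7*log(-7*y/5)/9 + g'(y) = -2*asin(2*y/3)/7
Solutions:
 g(y) = C1 - 7*y*log(-y)/9 - 2*y*asin(2*y/3)/7 - 7*y*log(7)/9 + 7*y/9 + 7*y*log(5)/9 - sqrt(9 - 4*y^2)/7


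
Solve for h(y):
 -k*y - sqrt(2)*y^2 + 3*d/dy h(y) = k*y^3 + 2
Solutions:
 h(y) = C1 + k*y^4/12 + k*y^2/6 + sqrt(2)*y^3/9 + 2*y/3


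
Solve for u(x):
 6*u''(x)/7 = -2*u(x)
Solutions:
 u(x) = C1*sin(sqrt(21)*x/3) + C2*cos(sqrt(21)*x/3)


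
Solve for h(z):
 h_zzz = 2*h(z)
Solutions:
 h(z) = C3*exp(2^(1/3)*z) + (C1*sin(2^(1/3)*sqrt(3)*z/2) + C2*cos(2^(1/3)*sqrt(3)*z/2))*exp(-2^(1/3)*z/2)


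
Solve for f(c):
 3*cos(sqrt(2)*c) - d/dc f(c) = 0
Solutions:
 f(c) = C1 + 3*sqrt(2)*sin(sqrt(2)*c)/2


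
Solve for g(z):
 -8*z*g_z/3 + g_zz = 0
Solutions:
 g(z) = C1 + C2*erfi(2*sqrt(3)*z/3)


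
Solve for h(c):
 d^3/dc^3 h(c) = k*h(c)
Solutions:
 h(c) = C1*exp(c*k^(1/3)) + C2*exp(c*k^(1/3)*(-1 + sqrt(3)*I)/2) + C3*exp(-c*k^(1/3)*(1 + sqrt(3)*I)/2)


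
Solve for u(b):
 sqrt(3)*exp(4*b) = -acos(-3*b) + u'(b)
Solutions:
 u(b) = C1 + b*acos(-3*b) + sqrt(1 - 9*b^2)/3 + sqrt(3)*exp(4*b)/4


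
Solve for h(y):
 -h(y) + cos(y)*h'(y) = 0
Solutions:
 h(y) = C1*sqrt(sin(y) + 1)/sqrt(sin(y) - 1)


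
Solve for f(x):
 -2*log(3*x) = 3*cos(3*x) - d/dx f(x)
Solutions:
 f(x) = C1 + 2*x*log(x) - 2*x + 2*x*log(3) + sin(3*x)


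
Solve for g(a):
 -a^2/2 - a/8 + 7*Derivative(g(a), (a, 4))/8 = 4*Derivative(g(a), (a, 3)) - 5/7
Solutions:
 g(a) = C1 + C2*a + C3*a^2 + C4*exp(32*a/7) - a^5/480 - 11*a^4/3072 + 1527*a^3/57344


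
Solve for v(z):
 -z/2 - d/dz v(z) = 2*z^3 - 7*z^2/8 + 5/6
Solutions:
 v(z) = C1 - z^4/2 + 7*z^3/24 - z^2/4 - 5*z/6


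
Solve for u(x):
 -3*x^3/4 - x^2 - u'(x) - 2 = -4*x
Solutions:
 u(x) = C1 - 3*x^4/16 - x^3/3 + 2*x^2 - 2*x


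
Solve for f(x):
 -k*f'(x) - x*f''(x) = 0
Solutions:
 f(x) = C1 + x^(1 - re(k))*(C2*sin(log(x)*Abs(im(k))) + C3*cos(log(x)*im(k)))


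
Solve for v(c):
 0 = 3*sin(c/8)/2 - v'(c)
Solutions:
 v(c) = C1 - 12*cos(c/8)


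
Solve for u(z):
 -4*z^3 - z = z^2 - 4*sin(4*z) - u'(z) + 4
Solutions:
 u(z) = C1 + z^4 + z^3/3 + z^2/2 + 4*z + cos(4*z)


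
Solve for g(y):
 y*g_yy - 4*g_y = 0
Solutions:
 g(y) = C1 + C2*y^5


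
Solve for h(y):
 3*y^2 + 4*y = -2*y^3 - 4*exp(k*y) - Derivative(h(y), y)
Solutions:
 h(y) = C1 - y^4/2 - y^3 - 2*y^2 - 4*exp(k*y)/k


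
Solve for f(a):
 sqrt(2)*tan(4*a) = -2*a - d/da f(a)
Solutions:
 f(a) = C1 - a^2 + sqrt(2)*log(cos(4*a))/4


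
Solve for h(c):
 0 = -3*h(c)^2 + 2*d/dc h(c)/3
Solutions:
 h(c) = -2/(C1 + 9*c)


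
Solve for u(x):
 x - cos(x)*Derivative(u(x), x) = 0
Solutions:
 u(x) = C1 + Integral(x/cos(x), x)


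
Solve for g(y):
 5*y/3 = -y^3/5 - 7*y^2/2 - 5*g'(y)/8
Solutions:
 g(y) = C1 - 2*y^4/25 - 28*y^3/15 - 4*y^2/3


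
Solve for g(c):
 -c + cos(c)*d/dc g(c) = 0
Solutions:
 g(c) = C1 + Integral(c/cos(c), c)


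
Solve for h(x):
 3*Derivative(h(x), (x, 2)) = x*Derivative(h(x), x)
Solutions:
 h(x) = C1 + C2*erfi(sqrt(6)*x/6)


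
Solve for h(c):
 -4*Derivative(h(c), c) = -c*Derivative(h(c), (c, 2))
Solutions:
 h(c) = C1 + C2*c^5


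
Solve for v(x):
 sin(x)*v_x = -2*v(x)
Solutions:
 v(x) = C1*(cos(x) + 1)/(cos(x) - 1)


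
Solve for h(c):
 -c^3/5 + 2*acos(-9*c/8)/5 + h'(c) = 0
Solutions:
 h(c) = C1 + c^4/20 - 2*c*acos(-9*c/8)/5 - 2*sqrt(64 - 81*c^2)/45


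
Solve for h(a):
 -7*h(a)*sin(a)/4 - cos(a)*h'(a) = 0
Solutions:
 h(a) = C1*cos(a)^(7/4)


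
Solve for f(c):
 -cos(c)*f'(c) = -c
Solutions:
 f(c) = C1 + Integral(c/cos(c), c)


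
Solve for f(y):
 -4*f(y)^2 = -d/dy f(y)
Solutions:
 f(y) = -1/(C1 + 4*y)


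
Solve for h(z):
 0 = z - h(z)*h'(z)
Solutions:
 h(z) = -sqrt(C1 + z^2)
 h(z) = sqrt(C1 + z^2)


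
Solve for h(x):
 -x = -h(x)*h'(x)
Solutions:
 h(x) = -sqrt(C1 + x^2)
 h(x) = sqrt(C1 + x^2)


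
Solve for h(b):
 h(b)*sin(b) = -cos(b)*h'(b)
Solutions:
 h(b) = C1*cos(b)


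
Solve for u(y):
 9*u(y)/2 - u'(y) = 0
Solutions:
 u(y) = C1*exp(9*y/2)


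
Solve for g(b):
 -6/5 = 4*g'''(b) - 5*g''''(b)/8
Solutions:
 g(b) = C1 + C2*b + C3*b^2 + C4*exp(32*b/5) - b^3/20


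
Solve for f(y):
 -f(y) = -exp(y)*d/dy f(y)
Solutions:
 f(y) = C1*exp(-exp(-y))


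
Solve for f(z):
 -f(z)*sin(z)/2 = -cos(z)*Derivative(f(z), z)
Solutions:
 f(z) = C1/sqrt(cos(z))


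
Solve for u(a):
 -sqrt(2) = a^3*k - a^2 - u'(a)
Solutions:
 u(a) = C1 + a^4*k/4 - a^3/3 + sqrt(2)*a


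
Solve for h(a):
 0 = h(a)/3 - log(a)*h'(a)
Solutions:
 h(a) = C1*exp(li(a)/3)


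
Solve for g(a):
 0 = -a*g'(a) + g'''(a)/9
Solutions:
 g(a) = C1 + Integral(C2*airyai(3^(2/3)*a) + C3*airybi(3^(2/3)*a), a)


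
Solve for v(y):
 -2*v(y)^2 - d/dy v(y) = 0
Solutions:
 v(y) = 1/(C1 + 2*y)


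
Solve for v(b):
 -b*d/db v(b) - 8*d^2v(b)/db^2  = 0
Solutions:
 v(b) = C1 + C2*erf(b/4)


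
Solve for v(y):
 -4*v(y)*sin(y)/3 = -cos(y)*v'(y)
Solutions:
 v(y) = C1/cos(y)^(4/3)


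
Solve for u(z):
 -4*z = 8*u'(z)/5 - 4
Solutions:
 u(z) = C1 - 5*z^2/4 + 5*z/2


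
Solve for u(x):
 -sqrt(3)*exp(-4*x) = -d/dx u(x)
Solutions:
 u(x) = C1 - sqrt(3)*exp(-4*x)/4


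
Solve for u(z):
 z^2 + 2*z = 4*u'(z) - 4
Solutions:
 u(z) = C1 + z^3/12 + z^2/4 + z


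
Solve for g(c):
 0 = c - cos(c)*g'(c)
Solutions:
 g(c) = C1 + Integral(c/cos(c), c)


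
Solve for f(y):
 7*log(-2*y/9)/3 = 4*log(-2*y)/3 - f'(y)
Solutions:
 f(y) = C1 - y*log(-y) + y*(-log(2) + 1 + 14*log(3)/3)


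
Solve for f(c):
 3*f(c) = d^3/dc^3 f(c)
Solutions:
 f(c) = C3*exp(3^(1/3)*c) + (C1*sin(3^(5/6)*c/2) + C2*cos(3^(5/6)*c/2))*exp(-3^(1/3)*c/2)


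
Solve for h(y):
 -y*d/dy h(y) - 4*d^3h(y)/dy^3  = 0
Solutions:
 h(y) = C1 + Integral(C2*airyai(-2^(1/3)*y/2) + C3*airybi(-2^(1/3)*y/2), y)


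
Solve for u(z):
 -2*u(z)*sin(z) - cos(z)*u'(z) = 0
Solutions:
 u(z) = C1*cos(z)^2


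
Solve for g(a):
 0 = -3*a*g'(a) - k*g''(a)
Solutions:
 g(a) = C1 + C2*sqrt(k)*erf(sqrt(6)*a*sqrt(1/k)/2)


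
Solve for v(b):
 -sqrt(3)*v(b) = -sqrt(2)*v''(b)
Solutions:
 v(b) = C1*exp(-2^(3/4)*3^(1/4)*b/2) + C2*exp(2^(3/4)*3^(1/4)*b/2)


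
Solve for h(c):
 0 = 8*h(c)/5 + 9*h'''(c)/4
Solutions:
 h(c) = C3*exp(c*(-2^(2/3)*75^(1/3) + 3*10^(2/3)*3^(1/3))/30)*sin(10^(2/3)*3^(5/6)*c/15) + C4*exp(c*(-2^(2/3)*75^(1/3) + 3*10^(2/3)*3^(1/3))/30)*cos(10^(2/3)*3^(5/6)*c/15) + C5*exp(-c*(2^(2/3)*75^(1/3) + 3*10^(2/3)*3^(1/3))/30) + (C1*sin(10^(2/3)*3^(5/6)*c/15) + C2*cos(10^(2/3)*3^(5/6)*c/15))*exp(2^(2/3)*75^(1/3)*c/15)


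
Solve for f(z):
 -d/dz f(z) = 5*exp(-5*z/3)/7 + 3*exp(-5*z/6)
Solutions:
 f(z) = C1 + 3*exp(-5*z/3)/7 + 18*exp(-5*z/6)/5


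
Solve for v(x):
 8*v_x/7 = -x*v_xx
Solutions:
 v(x) = C1 + C2/x^(1/7)


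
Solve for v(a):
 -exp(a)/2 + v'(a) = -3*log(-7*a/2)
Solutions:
 v(a) = C1 - 3*a*log(-a) + 3*a*(-log(7) + log(2) + 1) + exp(a)/2


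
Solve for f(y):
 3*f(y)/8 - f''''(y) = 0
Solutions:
 f(y) = C1*exp(-6^(1/4)*y/2) + C2*exp(6^(1/4)*y/2) + C3*sin(6^(1/4)*y/2) + C4*cos(6^(1/4)*y/2)


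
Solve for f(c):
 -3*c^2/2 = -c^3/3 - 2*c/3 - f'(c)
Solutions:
 f(c) = C1 - c^4/12 + c^3/2 - c^2/3


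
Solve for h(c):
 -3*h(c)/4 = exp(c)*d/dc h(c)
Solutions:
 h(c) = C1*exp(3*exp(-c)/4)


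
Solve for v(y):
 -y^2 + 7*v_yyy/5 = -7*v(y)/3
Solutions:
 v(y) = C3*exp(-3^(2/3)*5^(1/3)*y/3) + 3*y^2/7 + (C1*sin(3^(1/6)*5^(1/3)*y/2) + C2*cos(3^(1/6)*5^(1/3)*y/2))*exp(3^(2/3)*5^(1/3)*y/6)


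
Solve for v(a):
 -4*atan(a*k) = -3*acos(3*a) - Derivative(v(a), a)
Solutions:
 v(a) = C1 - 3*a*acos(3*a) + sqrt(1 - 9*a^2) + 4*Piecewise((a*atan(a*k) - log(a^2*k^2 + 1)/(2*k), Ne(k, 0)), (0, True))
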